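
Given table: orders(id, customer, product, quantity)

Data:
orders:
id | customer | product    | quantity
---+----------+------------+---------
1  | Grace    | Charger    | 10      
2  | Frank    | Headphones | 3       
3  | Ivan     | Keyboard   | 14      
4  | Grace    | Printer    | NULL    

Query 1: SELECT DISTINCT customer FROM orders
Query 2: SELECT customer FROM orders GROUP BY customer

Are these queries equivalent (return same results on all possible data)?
Yes, equivalent

Both queries return: [('Frank',), ('Grace',), ('Ivan',)]

Reason: Both get unique customers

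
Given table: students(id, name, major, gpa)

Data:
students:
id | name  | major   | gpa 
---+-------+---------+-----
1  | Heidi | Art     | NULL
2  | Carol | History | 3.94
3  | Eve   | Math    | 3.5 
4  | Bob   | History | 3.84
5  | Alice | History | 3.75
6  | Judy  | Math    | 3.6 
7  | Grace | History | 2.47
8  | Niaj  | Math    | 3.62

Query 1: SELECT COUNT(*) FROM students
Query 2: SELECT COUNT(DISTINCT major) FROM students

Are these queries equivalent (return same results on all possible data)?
No, not equivalent

Query 1 returns: [(8,)]
Query 2 returns: [(3,)]

Reason: COUNT(*) counts rows, COUNT(DISTINCT major) counts unique majors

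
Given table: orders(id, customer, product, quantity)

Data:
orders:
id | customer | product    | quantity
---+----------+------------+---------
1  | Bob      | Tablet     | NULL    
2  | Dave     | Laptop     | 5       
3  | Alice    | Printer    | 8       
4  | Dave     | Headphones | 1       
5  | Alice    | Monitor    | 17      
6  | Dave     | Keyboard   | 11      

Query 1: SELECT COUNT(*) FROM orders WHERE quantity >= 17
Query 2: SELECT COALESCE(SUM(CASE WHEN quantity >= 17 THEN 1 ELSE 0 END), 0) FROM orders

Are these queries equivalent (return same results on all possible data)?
Yes, equivalent

Both queries return: [(1,)]

Reason: COUNT with WHERE vs conditional SUM (COALESCE handles empty-table NULL)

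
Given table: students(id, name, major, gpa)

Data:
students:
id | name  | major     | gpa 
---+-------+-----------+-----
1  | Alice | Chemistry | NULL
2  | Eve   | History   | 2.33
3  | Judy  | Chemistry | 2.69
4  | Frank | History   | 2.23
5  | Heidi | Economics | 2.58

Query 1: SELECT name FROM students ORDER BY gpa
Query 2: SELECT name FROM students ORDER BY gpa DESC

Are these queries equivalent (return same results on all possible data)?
No, not equivalent

Query 1 returns: [('Alice',), ('Frank',), ('Eve',), ('Heidi',), ('Judy',)]
Query 2 returns: [('Judy',), ('Heidi',), ('Eve',), ('Frank',), ('Alice',)]

Reason: ASC vs DESC gives opposite ordering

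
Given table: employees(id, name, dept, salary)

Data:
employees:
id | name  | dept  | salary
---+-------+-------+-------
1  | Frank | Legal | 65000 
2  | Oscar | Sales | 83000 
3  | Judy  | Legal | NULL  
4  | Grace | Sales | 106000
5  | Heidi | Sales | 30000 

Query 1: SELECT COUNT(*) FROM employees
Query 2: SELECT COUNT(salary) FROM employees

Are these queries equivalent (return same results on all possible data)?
No, not equivalent

Query 1 returns: [(5,)]
Query 2 returns: [(4,)]

Reason: COUNT(*) includes NULLs, COUNT(column) excludes them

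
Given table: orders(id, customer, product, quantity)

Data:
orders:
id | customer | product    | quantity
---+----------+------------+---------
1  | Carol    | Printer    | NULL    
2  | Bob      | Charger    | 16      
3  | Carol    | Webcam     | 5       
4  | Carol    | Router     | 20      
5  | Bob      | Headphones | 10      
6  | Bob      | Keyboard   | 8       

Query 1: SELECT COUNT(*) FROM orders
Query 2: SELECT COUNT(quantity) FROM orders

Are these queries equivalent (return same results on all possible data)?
No, not equivalent

Query 1 returns: [(6,)]
Query 2 returns: [(5,)]

Reason: COUNT(*) includes NULLs, COUNT(column) excludes them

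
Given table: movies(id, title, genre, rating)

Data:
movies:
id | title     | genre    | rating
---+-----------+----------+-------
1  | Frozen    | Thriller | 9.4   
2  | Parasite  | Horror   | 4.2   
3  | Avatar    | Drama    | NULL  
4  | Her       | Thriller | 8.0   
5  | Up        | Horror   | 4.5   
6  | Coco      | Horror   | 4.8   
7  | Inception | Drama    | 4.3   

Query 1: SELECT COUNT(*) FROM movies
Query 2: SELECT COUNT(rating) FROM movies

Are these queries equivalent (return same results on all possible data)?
No, not equivalent

Query 1 returns: [(7,)]
Query 2 returns: [(6,)]

Reason: COUNT(*) includes NULLs, COUNT(column) excludes them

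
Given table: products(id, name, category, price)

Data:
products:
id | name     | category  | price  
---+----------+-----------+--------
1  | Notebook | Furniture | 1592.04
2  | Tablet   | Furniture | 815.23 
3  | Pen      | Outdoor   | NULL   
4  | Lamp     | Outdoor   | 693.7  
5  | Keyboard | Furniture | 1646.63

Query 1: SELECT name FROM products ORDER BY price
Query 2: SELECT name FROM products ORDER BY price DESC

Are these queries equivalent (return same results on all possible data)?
No, not equivalent

Query 1 returns: [('Pen',), ('Lamp',), ('Tablet',), ('Notebook',), ('Keyboard',)]
Query 2 returns: [('Keyboard',), ('Notebook',), ('Tablet',), ('Lamp',), ('Pen',)]

Reason: ASC vs DESC gives opposite ordering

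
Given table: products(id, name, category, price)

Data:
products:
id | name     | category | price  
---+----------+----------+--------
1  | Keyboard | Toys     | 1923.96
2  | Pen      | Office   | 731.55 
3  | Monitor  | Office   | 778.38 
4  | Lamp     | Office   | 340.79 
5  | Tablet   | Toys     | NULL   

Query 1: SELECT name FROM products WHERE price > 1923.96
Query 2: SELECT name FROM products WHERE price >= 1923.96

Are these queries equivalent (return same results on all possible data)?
No, not equivalent

Query 1 returns: []
Query 2 returns: [('Keyboard',)]

Reason: > vs >= gives different results when price = 1923.96 exists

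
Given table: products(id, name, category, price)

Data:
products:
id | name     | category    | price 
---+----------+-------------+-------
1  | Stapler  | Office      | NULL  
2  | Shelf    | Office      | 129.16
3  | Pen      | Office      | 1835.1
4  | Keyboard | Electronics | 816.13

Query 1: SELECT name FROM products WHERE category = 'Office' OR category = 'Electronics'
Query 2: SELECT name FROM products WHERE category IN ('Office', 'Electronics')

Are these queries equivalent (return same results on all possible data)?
Yes, equivalent

Both queries return: [('Keyboard',), ('Pen',), ('Shelf',), ('Stapler',)]

Reason: OR vs IN are equivalent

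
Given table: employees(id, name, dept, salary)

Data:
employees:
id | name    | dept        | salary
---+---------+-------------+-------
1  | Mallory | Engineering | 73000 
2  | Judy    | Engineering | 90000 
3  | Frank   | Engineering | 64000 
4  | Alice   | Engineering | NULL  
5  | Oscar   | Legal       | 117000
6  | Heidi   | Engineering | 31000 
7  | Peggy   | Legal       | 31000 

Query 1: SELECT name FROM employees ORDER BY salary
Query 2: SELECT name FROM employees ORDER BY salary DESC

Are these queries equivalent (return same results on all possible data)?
No, not equivalent

Query 1 returns: [('Alice',), ('Heidi',), ('Peggy',), ('Frank',), ('Mallory',), ('Judy',), ('Oscar',)]
Query 2 returns: [('Oscar',), ('Judy',), ('Mallory',), ('Frank',), ('Heidi',), ('Peggy',), ('Alice',)]

Reason: ASC vs DESC gives opposite ordering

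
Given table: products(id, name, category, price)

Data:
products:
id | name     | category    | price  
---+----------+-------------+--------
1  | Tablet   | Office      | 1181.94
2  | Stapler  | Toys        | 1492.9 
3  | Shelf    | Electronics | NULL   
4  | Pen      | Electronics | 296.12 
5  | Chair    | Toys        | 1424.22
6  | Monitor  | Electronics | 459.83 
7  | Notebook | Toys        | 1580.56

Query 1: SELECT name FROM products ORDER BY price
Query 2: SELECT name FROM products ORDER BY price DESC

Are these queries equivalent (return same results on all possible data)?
No, not equivalent

Query 1 returns: [('Shelf',), ('Pen',), ('Monitor',), ('Tablet',), ('Chair',), ('Stapler',), ('Notebook',)]
Query 2 returns: [('Notebook',), ('Stapler',), ('Chair',), ('Tablet',), ('Monitor',), ('Pen',), ('Shelf',)]

Reason: ASC vs DESC gives opposite ordering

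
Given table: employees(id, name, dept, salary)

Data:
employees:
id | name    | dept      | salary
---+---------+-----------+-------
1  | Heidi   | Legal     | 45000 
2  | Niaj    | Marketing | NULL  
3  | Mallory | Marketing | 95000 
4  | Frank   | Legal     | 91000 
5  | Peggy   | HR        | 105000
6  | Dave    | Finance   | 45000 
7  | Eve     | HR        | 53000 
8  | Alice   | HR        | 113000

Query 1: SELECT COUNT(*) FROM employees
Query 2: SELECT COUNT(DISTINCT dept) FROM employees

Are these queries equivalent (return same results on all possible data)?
No, not equivalent

Query 1 returns: [(8,)]
Query 2 returns: [(4,)]

Reason: COUNT(*) counts rows, COUNT(DISTINCT dept) counts unique depts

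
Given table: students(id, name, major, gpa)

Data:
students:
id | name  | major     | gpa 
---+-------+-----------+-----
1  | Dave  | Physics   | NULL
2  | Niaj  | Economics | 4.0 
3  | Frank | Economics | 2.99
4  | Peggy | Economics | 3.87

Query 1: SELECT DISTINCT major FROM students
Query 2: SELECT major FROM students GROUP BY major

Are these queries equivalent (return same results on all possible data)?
Yes, equivalent

Both queries return: [('Economics',), ('Physics',)]

Reason: Both get unique majors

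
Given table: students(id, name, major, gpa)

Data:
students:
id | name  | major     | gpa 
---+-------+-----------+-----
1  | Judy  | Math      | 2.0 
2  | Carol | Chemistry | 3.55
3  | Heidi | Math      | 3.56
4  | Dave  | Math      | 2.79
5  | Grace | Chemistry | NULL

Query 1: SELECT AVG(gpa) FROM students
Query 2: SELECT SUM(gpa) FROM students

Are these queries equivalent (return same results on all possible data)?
No, not equivalent

Query 1 returns: [(2.975,)]
Query 2 returns: [(11.9,)]

Reason: AVG vs SUM give different aggregate values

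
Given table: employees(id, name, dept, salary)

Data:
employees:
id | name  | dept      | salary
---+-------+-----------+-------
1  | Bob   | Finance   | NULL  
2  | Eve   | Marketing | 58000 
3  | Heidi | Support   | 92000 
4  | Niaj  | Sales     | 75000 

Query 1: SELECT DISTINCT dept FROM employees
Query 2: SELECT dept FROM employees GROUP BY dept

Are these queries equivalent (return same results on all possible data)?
Yes, equivalent

Both queries return: [('Finance',), ('Marketing',), ('Sales',), ('Support',)]

Reason: Both get unique depts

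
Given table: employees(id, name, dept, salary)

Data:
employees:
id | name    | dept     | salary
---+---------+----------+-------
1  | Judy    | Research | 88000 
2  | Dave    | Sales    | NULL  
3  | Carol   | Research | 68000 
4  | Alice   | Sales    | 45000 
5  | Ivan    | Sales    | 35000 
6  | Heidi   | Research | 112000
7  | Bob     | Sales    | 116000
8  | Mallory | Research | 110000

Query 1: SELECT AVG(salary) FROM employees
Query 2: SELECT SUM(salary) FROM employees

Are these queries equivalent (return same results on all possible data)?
No, not equivalent

Query 1 returns: [(82000.0,)]
Query 2 returns: [(574000,)]

Reason: AVG vs SUM give different aggregate values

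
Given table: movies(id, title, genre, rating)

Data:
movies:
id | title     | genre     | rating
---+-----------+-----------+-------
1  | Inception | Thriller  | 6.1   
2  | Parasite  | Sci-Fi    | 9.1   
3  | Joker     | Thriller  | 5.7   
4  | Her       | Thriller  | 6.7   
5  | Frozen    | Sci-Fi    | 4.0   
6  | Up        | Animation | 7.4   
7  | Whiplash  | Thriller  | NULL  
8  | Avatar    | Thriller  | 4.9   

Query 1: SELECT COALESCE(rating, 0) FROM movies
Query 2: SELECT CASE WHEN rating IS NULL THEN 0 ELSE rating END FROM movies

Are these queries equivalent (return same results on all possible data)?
Yes, equivalent

Both queries return: [(0,), (4.0,), (4.9,), (5.7,), (6.1,), (6.7,), (7.4,), (9.1,)]

Reason: COALESCE vs CASE for NULL handling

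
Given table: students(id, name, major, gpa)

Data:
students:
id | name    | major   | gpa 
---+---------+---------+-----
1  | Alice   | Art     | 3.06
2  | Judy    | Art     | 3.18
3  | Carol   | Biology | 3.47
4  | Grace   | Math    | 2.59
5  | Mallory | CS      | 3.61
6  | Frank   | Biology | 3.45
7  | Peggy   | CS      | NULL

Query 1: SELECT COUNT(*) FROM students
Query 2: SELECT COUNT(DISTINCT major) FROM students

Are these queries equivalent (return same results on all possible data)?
No, not equivalent

Query 1 returns: [(7,)]
Query 2 returns: [(4,)]

Reason: COUNT(*) counts rows, COUNT(DISTINCT major) counts unique majors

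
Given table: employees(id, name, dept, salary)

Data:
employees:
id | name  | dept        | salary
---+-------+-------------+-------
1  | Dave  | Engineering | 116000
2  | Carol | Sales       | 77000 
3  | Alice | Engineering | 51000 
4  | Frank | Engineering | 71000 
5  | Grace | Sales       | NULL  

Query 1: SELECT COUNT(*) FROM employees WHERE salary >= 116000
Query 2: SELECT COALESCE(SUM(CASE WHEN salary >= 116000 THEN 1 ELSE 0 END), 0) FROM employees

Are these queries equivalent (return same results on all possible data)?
Yes, equivalent

Both queries return: [(1,)]

Reason: COUNT with WHERE vs conditional SUM (COALESCE handles empty-table NULL)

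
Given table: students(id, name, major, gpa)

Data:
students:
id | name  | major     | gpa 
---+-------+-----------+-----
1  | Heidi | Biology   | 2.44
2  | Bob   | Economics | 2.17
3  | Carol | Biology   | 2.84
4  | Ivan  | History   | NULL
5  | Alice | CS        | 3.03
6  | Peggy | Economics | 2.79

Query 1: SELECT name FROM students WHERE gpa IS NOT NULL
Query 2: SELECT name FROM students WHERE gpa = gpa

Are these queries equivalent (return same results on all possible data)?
Yes, equivalent

Both queries return: [('Alice',), ('Bob',), ('Carol',), ('Heidi',), ('Peggy',)]

Reason: IS NOT NULL vs self-equality (both exclude NULLs)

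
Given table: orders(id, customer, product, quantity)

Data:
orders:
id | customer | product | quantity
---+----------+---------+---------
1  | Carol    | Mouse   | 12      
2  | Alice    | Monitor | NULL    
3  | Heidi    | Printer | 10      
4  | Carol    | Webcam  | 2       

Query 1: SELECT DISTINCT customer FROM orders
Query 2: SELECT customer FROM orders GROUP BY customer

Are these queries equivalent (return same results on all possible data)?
Yes, equivalent

Both queries return: [('Alice',), ('Carol',), ('Heidi',)]

Reason: Both get unique customers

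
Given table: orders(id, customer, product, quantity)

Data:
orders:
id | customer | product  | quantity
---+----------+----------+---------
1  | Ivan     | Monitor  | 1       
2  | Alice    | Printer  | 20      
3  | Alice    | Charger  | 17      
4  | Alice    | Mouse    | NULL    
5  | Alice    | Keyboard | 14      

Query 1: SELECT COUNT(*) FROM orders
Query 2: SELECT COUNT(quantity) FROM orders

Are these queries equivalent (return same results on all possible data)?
No, not equivalent

Query 1 returns: [(5,)]
Query 2 returns: [(4,)]

Reason: COUNT(*) includes NULLs, COUNT(column) excludes them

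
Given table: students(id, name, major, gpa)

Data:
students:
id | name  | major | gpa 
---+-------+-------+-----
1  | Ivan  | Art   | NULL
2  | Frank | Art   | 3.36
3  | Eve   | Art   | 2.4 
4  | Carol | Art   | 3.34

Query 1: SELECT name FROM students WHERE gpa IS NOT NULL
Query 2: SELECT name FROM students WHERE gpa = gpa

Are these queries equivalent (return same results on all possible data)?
Yes, equivalent

Both queries return: [('Carol',), ('Eve',), ('Frank',)]

Reason: IS NOT NULL vs self-equality (both exclude NULLs)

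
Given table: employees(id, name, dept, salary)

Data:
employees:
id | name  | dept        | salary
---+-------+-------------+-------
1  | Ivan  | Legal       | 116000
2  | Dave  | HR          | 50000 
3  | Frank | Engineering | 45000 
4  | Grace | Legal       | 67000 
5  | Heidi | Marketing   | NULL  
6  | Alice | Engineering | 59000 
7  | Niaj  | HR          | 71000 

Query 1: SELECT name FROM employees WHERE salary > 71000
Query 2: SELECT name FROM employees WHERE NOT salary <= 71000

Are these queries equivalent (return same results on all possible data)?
Yes, equivalent

Both queries return: [('Ivan',)]

Reason: Both filter salary > 71000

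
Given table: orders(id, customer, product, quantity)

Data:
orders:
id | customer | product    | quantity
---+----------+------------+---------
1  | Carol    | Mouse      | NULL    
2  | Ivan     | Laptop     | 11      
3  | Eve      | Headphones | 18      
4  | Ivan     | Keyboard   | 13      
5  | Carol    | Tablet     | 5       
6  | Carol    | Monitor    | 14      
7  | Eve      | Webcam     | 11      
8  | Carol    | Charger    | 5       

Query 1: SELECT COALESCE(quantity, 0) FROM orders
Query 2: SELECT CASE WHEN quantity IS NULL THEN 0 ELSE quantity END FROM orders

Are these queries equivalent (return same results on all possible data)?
Yes, equivalent

Both queries return: [(0,), (5,), (5,), (11,), (11,), (13,), (14,), (18,)]

Reason: COALESCE vs CASE for NULL handling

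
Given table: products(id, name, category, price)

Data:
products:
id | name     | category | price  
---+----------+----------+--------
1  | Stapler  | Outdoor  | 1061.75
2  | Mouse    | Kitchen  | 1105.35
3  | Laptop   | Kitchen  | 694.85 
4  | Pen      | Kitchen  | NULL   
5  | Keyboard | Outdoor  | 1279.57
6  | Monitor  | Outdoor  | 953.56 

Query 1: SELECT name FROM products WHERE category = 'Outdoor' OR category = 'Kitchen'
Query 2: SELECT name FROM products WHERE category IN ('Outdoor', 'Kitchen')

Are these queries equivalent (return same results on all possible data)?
Yes, equivalent

Both queries return: [('Keyboard',), ('Laptop',), ('Monitor',), ('Mouse',), ('Pen',), ('Stapler',)]

Reason: OR vs IN are equivalent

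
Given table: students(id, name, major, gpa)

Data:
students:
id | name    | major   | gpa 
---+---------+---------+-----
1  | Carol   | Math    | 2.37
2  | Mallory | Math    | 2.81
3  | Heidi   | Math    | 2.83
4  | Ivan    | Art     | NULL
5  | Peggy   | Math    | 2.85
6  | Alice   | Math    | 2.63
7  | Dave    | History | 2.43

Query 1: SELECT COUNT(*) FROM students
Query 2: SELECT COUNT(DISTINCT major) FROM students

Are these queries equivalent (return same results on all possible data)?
No, not equivalent

Query 1 returns: [(7,)]
Query 2 returns: [(3,)]

Reason: COUNT(*) counts rows, COUNT(DISTINCT major) counts unique majors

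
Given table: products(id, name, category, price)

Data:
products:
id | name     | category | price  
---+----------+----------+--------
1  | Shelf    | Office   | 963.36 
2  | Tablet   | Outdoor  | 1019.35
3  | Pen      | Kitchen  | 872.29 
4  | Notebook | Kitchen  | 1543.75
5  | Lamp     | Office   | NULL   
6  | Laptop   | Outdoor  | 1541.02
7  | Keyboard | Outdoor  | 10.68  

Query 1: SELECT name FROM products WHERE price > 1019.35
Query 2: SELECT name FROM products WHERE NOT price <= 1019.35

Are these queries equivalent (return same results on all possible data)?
Yes, equivalent

Both queries return: [('Laptop',), ('Notebook',)]

Reason: Both filter price > 1019.35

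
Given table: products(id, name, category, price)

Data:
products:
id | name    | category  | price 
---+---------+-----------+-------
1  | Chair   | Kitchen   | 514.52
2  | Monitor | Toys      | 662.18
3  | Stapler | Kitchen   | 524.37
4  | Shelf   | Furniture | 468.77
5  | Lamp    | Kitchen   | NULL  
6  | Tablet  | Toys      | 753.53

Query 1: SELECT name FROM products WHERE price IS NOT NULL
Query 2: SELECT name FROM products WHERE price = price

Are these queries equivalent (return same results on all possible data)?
Yes, equivalent

Both queries return: [('Chair',), ('Monitor',), ('Shelf',), ('Stapler',), ('Tablet',)]

Reason: IS NOT NULL vs self-equality (both exclude NULLs)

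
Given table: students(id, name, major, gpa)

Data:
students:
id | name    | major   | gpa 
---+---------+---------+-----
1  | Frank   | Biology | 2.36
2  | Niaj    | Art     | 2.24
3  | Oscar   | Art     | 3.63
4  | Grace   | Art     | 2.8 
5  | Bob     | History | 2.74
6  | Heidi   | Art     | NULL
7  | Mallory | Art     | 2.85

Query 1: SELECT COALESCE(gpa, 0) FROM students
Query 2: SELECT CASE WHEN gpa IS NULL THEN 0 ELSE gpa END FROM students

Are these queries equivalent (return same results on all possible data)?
Yes, equivalent

Both queries return: [(0,), (2.24,), (2.36,), (2.74,), (2.8,), (2.85,), (3.63,)]

Reason: COALESCE vs CASE for NULL handling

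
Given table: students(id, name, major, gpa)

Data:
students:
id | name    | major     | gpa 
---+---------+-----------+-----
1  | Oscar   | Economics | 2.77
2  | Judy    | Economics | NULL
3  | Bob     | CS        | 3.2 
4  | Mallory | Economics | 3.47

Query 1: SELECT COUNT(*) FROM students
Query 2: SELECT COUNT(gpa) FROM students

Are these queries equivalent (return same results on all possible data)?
No, not equivalent

Query 1 returns: [(4,)]
Query 2 returns: [(3,)]

Reason: COUNT(*) includes NULLs, COUNT(column) excludes them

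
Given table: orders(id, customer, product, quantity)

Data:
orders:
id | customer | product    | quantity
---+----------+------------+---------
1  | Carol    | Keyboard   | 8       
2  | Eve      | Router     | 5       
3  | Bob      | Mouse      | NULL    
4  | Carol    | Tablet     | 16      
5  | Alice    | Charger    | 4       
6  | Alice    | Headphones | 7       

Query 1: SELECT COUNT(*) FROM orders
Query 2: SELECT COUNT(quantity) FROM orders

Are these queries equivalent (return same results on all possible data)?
No, not equivalent

Query 1 returns: [(6,)]
Query 2 returns: [(5,)]

Reason: COUNT(*) includes NULLs, COUNT(column) excludes them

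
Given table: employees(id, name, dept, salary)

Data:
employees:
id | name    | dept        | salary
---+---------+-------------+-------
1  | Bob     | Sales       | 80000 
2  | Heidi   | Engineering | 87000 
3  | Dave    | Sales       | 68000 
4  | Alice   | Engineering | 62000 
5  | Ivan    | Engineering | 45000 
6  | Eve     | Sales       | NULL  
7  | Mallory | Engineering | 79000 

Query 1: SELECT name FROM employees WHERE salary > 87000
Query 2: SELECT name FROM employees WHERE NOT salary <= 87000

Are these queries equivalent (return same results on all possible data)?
Yes, equivalent

Both queries return: []

Reason: Both filter salary > 87000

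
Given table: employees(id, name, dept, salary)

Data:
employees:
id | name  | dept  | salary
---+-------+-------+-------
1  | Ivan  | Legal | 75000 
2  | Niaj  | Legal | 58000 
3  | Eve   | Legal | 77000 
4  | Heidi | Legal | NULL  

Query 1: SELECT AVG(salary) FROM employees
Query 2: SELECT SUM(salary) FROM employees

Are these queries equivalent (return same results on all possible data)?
No, not equivalent

Query 1 returns: [(70000.0,)]
Query 2 returns: [(210000,)]

Reason: AVG vs SUM give different aggregate values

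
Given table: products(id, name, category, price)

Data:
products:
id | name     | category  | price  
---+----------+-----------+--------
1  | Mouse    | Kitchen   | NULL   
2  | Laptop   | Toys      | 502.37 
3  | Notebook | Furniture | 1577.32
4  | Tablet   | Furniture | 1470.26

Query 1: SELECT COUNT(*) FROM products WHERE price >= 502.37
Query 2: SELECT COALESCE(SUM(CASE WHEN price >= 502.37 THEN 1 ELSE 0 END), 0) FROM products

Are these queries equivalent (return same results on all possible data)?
Yes, equivalent

Both queries return: [(3,)]

Reason: COUNT with WHERE vs conditional SUM (COALESCE handles empty-table NULL)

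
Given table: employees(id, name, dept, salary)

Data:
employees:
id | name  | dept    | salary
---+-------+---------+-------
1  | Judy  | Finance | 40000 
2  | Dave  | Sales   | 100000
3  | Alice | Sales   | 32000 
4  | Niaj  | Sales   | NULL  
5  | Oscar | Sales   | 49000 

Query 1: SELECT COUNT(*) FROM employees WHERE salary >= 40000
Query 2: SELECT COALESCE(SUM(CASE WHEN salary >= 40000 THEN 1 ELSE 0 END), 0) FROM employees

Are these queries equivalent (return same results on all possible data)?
Yes, equivalent

Both queries return: [(3,)]

Reason: COUNT with WHERE vs conditional SUM (COALESCE handles empty-table NULL)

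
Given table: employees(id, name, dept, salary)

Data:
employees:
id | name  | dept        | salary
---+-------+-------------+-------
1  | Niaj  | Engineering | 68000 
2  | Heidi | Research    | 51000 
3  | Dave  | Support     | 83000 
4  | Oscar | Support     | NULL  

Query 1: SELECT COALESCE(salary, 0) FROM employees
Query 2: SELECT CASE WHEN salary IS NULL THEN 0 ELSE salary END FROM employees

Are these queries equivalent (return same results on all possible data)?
Yes, equivalent

Both queries return: [(0,), (51000,), (68000,), (83000,)]

Reason: COALESCE vs CASE for NULL handling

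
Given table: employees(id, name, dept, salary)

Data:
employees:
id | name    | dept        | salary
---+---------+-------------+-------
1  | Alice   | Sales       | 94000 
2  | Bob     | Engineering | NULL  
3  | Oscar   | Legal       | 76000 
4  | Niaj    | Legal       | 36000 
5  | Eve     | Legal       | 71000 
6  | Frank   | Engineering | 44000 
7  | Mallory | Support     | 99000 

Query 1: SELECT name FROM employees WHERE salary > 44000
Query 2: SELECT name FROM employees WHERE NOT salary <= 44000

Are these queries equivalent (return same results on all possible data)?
Yes, equivalent

Both queries return: [('Alice',), ('Eve',), ('Mallory',), ('Oscar',)]

Reason: Both filter salary > 44000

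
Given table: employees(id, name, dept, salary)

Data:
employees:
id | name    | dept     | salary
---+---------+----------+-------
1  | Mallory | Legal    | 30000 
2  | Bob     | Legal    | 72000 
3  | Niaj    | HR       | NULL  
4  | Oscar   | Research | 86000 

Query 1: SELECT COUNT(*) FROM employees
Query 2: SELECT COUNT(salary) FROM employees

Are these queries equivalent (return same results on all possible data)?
No, not equivalent

Query 1 returns: [(4,)]
Query 2 returns: [(3,)]

Reason: COUNT(*) includes NULLs, COUNT(column) excludes them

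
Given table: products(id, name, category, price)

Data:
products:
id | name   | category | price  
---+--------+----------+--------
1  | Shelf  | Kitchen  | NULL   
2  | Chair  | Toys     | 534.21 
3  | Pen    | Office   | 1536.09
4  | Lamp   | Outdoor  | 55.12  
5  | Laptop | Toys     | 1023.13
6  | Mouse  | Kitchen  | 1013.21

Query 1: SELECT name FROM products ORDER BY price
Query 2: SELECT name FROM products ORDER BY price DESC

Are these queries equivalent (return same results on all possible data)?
No, not equivalent

Query 1 returns: [('Shelf',), ('Lamp',), ('Chair',), ('Mouse',), ('Laptop',), ('Pen',)]
Query 2 returns: [('Pen',), ('Laptop',), ('Mouse',), ('Chair',), ('Lamp',), ('Shelf',)]

Reason: ASC vs DESC gives opposite ordering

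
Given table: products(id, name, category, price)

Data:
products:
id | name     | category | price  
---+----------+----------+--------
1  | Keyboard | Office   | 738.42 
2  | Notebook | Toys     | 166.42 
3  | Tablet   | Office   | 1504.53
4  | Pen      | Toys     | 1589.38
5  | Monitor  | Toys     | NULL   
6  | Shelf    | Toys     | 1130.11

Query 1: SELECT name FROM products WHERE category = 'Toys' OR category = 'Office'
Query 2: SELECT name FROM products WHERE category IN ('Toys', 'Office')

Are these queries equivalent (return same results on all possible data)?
Yes, equivalent

Both queries return: [('Keyboard',), ('Monitor',), ('Notebook',), ('Pen',), ('Shelf',), ('Tablet',)]

Reason: OR vs IN are equivalent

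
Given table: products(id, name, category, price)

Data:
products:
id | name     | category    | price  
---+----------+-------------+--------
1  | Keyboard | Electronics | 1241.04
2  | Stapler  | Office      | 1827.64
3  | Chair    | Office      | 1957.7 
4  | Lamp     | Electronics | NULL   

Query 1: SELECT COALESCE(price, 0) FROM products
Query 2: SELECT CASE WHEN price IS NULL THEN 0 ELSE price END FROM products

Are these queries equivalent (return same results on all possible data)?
Yes, equivalent

Both queries return: [(0,), (1241.04,), (1827.64,), (1957.7,)]

Reason: COALESCE vs CASE for NULL handling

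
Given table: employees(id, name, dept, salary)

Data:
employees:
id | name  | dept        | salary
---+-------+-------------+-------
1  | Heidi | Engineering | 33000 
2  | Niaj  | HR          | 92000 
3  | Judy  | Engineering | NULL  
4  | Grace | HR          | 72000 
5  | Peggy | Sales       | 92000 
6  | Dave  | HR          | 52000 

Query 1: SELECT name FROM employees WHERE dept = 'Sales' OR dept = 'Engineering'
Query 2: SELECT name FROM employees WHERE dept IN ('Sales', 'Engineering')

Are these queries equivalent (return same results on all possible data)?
Yes, equivalent

Both queries return: [('Heidi',), ('Judy',), ('Peggy',)]

Reason: OR vs IN are equivalent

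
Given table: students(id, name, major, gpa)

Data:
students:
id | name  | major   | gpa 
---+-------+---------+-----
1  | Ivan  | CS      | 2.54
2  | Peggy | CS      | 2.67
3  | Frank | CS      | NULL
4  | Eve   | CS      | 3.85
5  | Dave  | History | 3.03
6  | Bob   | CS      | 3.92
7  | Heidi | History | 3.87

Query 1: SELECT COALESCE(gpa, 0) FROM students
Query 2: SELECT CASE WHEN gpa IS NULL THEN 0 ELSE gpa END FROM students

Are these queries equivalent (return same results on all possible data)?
Yes, equivalent

Both queries return: [(0,), (2.54,), (2.67,), (3.03,), (3.85,), (3.87,), (3.92,)]

Reason: COALESCE vs CASE for NULL handling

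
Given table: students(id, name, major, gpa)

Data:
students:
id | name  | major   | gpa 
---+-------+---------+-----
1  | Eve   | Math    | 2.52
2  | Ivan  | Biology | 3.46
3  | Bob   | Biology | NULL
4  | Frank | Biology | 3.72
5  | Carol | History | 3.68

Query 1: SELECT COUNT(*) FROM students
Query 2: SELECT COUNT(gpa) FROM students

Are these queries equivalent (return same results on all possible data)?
No, not equivalent

Query 1 returns: [(5,)]
Query 2 returns: [(4,)]

Reason: COUNT(*) includes NULLs, COUNT(column) excludes them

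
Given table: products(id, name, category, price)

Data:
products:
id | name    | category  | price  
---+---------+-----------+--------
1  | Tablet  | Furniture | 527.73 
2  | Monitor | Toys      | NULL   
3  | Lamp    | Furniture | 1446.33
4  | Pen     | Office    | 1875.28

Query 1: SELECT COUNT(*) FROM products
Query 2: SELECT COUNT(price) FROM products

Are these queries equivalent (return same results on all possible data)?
No, not equivalent

Query 1 returns: [(4,)]
Query 2 returns: [(3,)]

Reason: COUNT(*) includes NULLs, COUNT(column) excludes them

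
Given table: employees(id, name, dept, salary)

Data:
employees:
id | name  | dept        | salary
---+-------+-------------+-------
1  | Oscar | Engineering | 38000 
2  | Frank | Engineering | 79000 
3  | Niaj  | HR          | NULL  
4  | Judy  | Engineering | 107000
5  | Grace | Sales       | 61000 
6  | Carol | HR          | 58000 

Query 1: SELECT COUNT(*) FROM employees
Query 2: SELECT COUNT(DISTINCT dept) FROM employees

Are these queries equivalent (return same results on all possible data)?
No, not equivalent

Query 1 returns: [(6,)]
Query 2 returns: [(3,)]

Reason: COUNT(*) counts rows, COUNT(DISTINCT dept) counts unique depts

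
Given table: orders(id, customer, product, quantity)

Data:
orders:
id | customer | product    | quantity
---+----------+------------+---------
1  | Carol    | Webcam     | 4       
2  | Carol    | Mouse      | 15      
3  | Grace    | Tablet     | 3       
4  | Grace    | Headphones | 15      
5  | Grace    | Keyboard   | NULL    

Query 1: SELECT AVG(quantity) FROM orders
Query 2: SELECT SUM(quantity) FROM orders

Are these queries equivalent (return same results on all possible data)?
No, not equivalent

Query 1 returns: [(9.25,)]
Query 2 returns: [(37,)]

Reason: AVG vs SUM give different aggregate values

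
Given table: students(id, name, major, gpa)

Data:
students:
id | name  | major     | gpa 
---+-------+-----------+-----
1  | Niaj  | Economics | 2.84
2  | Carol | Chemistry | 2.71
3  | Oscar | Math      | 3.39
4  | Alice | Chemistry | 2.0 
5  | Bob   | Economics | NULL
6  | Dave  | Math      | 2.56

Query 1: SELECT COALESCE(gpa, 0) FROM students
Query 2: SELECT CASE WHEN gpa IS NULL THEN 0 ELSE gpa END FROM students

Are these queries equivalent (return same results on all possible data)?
Yes, equivalent

Both queries return: [(0,), (2.0,), (2.56,), (2.71,), (2.84,), (3.39,)]

Reason: COALESCE vs CASE for NULL handling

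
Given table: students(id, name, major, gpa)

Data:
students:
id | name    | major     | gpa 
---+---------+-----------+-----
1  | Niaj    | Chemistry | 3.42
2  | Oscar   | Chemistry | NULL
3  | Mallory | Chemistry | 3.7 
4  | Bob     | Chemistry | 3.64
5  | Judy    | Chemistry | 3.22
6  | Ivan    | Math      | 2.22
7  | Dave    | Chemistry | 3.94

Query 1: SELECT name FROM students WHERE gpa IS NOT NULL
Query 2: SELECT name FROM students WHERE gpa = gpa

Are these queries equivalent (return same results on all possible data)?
Yes, equivalent

Both queries return: [('Bob',), ('Dave',), ('Ivan',), ('Judy',), ('Mallory',), ('Niaj',)]

Reason: IS NOT NULL vs self-equality (both exclude NULLs)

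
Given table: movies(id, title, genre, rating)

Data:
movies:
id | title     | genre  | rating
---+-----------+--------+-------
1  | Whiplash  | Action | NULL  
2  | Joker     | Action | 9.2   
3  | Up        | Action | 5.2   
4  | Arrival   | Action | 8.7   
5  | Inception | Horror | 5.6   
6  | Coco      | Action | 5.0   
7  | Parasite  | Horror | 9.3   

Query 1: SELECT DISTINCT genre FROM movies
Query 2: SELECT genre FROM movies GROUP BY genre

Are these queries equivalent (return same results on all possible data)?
Yes, equivalent

Both queries return: [('Action',), ('Horror',)]

Reason: Both get unique genres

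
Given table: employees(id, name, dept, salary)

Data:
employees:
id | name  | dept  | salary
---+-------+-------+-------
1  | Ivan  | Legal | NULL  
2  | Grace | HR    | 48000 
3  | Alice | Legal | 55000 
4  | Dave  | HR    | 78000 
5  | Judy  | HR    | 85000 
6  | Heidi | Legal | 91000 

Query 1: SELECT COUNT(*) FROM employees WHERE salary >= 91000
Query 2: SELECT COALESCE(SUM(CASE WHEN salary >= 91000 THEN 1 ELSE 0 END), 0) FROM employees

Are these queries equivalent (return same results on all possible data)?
Yes, equivalent

Both queries return: [(1,)]

Reason: COUNT with WHERE vs conditional SUM (COALESCE handles empty-table NULL)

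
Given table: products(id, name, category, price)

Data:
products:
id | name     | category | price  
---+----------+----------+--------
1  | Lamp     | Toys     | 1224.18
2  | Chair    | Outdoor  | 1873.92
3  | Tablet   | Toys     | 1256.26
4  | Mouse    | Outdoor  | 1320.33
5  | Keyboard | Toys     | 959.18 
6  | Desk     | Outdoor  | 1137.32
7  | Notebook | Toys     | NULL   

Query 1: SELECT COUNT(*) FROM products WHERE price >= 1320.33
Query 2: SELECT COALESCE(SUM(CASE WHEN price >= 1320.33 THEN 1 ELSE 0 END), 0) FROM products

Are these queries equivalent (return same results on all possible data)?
Yes, equivalent

Both queries return: [(2,)]

Reason: COUNT with WHERE vs conditional SUM (COALESCE handles empty-table NULL)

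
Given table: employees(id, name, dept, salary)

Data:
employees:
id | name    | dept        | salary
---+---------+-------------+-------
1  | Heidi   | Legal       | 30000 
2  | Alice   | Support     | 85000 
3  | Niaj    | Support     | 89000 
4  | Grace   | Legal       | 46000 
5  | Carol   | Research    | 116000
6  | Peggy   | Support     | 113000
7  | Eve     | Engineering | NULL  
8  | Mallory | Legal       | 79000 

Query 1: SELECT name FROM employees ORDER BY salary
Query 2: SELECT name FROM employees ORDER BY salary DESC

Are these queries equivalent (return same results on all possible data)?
No, not equivalent

Query 1 returns: [('Eve',), ('Heidi',), ('Grace',), ('Mallory',), ('Alice',), ('Niaj',), ('Peggy',), ('Carol',)]
Query 2 returns: [('Carol',), ('Peggy',), ('Niaj',), ('Alice',), ('Mallory',), ('Grace',), ('Heidi',), ('Eve',)]

Reason: ASC vs DESC gives opposite ordering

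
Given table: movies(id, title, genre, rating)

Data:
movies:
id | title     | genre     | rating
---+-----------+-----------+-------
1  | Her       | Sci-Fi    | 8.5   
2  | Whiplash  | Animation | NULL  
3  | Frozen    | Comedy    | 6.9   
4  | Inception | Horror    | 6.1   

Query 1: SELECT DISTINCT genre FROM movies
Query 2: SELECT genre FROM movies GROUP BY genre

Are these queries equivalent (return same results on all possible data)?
Yes, equivalent

Both queries return: [('Animation',), ('Comedy',), ('Horror',), ('Sci-Fi',)]

Reason: Both get unique genres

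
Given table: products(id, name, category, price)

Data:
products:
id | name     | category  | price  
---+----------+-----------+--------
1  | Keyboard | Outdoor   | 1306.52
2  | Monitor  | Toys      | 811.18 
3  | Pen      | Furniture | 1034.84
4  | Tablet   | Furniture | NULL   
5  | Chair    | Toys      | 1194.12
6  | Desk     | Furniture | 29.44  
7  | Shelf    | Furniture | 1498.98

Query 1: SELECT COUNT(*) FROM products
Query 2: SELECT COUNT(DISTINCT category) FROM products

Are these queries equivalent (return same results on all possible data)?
No, not equivalent

Query 1 returns: [(7,)]
Query 2 returns: [(3,)]

Reason: COUNT(*) counts rows, COUNT(DISTINCT category) counts unique categorys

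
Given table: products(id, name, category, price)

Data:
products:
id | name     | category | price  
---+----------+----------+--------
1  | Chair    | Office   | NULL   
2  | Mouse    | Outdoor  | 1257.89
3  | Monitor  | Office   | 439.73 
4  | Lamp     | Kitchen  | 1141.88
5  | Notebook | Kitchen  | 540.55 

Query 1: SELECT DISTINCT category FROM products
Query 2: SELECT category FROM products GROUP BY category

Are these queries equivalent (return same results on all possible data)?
Yes, equivalent

Both queries return: [('Kitchen',), ('Office',), ('Outdoor',)]

Reason: Both get unique categorys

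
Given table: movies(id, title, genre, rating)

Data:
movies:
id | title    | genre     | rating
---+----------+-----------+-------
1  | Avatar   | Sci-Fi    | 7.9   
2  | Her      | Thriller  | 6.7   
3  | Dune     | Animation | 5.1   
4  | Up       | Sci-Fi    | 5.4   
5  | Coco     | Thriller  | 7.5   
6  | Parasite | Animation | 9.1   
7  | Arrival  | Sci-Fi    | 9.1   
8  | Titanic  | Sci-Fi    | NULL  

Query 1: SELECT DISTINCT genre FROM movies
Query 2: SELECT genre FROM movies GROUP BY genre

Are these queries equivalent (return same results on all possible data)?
Yes, equivalent

Both queries return: [('Animation',), ('Sci-Fi',), ('Thriller',)]

Reason: Both get unique genres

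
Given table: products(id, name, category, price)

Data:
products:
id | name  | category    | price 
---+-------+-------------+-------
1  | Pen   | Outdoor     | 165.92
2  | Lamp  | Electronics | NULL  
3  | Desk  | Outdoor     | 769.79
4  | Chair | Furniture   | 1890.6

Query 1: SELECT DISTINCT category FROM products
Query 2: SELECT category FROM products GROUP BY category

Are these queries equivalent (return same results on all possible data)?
Yes, equivalent

Both queries return: [('Electronics',), ('Furniture',), ('Outdoor',)]

Reason: Both get unique categorys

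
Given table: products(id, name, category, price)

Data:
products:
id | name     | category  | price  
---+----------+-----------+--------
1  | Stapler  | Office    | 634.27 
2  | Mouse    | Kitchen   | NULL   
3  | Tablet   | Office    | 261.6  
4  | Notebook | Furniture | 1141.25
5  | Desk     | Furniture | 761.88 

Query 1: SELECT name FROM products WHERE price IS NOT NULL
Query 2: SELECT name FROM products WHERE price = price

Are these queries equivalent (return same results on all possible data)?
Yes, equivalent

Both queries return: [('Desk',), ('Notebook',), ('Stapler',), ('Tablet',)]

Reason: IS NOT NULL vs self-equality (both exclude NULLs)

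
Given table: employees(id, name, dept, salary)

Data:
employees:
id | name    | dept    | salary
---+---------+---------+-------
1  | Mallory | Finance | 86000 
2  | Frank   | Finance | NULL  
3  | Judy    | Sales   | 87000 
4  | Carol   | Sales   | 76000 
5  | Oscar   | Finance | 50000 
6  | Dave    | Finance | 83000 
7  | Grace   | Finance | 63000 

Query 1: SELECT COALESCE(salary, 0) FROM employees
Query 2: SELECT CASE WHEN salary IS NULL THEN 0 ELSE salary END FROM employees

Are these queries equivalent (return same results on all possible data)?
Yes, equivalent

Both queries return: [(0,), (50000,), (63000,), (76000,), (83000,), (86000,), (87000,)]

Reason: COALESCE vs CASE for NULL handling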